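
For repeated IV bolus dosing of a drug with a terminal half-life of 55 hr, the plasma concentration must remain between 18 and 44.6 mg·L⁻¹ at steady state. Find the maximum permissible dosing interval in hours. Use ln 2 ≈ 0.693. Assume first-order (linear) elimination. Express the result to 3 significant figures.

72.0 h

k = 0.693 / t½ = 0.693 / 55 = 0.01260 h⁻¹
Between IV bolus doses, concentration decays as C = C₀·e^(−kτ), so C_peak/C_trough = e^(kτ).
τ_max = ln(C_peak/C_trough) / k = ln(44.6/18) / 0.01260 = 0.9074 / 0.01260 = 72.02 h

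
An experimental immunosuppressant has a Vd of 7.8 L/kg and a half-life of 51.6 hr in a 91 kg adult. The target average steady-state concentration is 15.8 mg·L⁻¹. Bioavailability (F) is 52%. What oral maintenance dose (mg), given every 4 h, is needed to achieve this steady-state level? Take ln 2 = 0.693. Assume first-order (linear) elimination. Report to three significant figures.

1160 mg

Vd(total) = 91 kg × 7.8 L/kg = 709.8 L
k = 0.693/51.6 = 0.01343 h⁻¹, so CL = k·Vd = 0.01343 × 709.8 = 9.533 L/h
D = CL × Css × τ / F = 9.533 × 15.8 × 4 / 0.52 = 1159 mg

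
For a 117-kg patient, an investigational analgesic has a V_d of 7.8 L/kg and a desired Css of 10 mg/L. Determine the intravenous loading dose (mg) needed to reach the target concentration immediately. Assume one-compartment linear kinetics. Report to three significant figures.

9130 mg

Vd = 7.8 L/kg × 117 kg = 912.6 L
The loading dose fills Vd to the target concentration.
LD = Vd × C = 912.6 × 10.00 = 9126 mg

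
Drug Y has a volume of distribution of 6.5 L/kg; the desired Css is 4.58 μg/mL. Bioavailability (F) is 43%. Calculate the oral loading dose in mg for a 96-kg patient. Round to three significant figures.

6650 mg

Total Vd = 6.5 × 96 = 624.0 L
The loading dose fills Vd to the target concentration.
LD = Vd × C / F = 624.0 × 4.580 / 0.43 = 6646 mg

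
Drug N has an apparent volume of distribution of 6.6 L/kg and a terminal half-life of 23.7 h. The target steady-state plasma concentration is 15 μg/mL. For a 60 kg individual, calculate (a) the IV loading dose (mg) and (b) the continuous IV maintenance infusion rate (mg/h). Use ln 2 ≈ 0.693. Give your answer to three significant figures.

(a) 5940 mg; (b) 174 mg/h

Total Vd = 6.6 × 60 = 396.0 L
LD = Vd × C = 396.0 × 15 = 5940 mg
CL = 0.693 × Vd / t½ = 0.693 × 396.0 / 23.7 = 11.58 L/h
Infusion rate = CL × Css = 11.58 × 15 = 173.7 mg/h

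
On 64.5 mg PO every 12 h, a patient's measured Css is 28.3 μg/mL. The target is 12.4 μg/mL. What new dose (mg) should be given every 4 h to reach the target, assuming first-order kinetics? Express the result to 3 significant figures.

9.42 mg

For first-order elimination, Css ∝ F·D/(CL·τ); F and CL are unchanged, so Css ∝ D/τ.
D₂ = D₁ × (Css,target / Css,current) × (τ₂/τ₁) = 64.5 × (12.4/28.3) × (4/12) = 9.420 mg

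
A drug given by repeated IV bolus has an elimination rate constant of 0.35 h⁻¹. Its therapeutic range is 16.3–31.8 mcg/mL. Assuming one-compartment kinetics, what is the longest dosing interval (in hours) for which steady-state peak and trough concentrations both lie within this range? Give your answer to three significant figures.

Between IV bolus doses, concentration decays as C = C₀·e^(−kτ), so C_peak/C_trough = e^(kτ).
τ_max = ln(C_peak/C_trough) / k = ln(31.8/16.3) / 0.3500 = 0.6683 / 0.3500 = 1.909 h

1.91 h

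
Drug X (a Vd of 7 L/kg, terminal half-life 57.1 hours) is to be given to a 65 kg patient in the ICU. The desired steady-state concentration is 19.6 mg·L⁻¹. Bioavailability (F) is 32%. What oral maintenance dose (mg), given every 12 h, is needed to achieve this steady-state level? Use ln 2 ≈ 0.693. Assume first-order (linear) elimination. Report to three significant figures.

4060 mg

Total Vd = 7 × 65 = 455.0 L
k = 0.693/57.1 = 0.01214 h⁻¹, so CL = k·Vd = 0.01214 × 455.0 = 5.524 L/h
D = CL × Css × τ / F = 5.524 × 19.6 × 12 / 0.32 = 4060 mg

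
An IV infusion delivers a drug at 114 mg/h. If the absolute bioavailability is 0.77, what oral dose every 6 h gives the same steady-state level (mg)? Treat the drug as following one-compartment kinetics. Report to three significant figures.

To maintain the same Css, the systemic dosing rate must be unchanged: F·D/τ = infusion rate.
D = rate × τ / F = 114 × 6 / 0.77 = 888.3 mg

888 mg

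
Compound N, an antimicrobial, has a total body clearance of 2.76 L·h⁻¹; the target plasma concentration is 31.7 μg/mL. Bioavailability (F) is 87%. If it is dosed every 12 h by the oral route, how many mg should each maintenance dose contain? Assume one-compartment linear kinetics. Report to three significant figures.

At steady state, dose per interval replaces the amount cleared in that interval: F·D/τ = CL·Css.
D = CL × Css × τ / F = 2.760 × 31.7 × 12 / 0.87 = 1207 mg

1210 mg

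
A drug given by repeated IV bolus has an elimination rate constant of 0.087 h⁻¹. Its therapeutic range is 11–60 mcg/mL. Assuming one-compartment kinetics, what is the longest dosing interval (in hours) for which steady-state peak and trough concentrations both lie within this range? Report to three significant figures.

Between IV bolus doses, concentration decays as C = C₀·e^(−kτ), so C_peak/C_trough = e^(kτ).
τ_max = ln(C_peak/C_trough) / k = ln(60/11) / 0.08700 = 1.696 / 0.08700 = 19.49 h

19.5 h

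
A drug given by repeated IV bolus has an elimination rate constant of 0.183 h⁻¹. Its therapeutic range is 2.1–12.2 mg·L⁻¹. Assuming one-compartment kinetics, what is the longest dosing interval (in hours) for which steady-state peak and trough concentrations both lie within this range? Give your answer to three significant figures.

9.61 h

Between IV bolus doses, concentration decays as C = C₀·e^(−kτ), so C_peak/C_trough = e^(kτ).
τ_max = ln(C_peak/C_trough) / k = ln(12.2/2.1) / 0.1830 = 1.759 / 0.1830 = 9.612 h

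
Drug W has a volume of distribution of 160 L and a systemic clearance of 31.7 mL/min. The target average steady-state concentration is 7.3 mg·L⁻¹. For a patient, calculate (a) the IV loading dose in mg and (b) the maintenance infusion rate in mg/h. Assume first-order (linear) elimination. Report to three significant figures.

(a) 1170 mg; (b) 13.9 mg/h

LD = Vd · C_target = 160.0 × 7.3 = 1168 mg
CL = 31.7 mL/min = 31.7 × 0.06 = 1.902 L/h
Maintenance infusion rate = CL × Css = 1.902 × 7.3 = 13.88 mg/h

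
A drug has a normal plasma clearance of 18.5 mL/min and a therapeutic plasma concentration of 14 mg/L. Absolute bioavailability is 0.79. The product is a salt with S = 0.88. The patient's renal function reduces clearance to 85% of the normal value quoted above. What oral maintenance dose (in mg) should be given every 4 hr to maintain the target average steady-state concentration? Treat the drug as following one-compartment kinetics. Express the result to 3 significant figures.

Convert clearance: 18.5 mL/min × 60 min/h ÷ 1000 mL/L = 1.110 L/h
Patient clearance = 0.85 × 1.110 = 0.9435 L/h
D = CL × Css × τ / F / S = 0.9435 × 14 × 4 / 0.79 / 0.88 = 76.00 mg

76.0 mg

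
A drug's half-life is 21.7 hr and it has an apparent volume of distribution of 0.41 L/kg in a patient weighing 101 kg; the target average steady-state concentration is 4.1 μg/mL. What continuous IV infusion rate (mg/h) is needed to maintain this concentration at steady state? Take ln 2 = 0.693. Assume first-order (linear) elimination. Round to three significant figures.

Total Vd = 0.41 × 101 = 41.41 L
k = 0.693/21.7 = 0.03194 h⁻¹, so CL = k·Vd = 0.03194 × 41.41 = 1.323 L/h
Infusion rate = CL × Css = 1.323 × 4.1 = 5.424 mg/h

5.42 mg/h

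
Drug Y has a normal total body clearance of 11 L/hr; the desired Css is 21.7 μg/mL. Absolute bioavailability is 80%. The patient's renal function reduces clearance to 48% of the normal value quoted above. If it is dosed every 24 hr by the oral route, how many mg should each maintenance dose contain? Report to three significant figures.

3440 mg

Patient clearance = 0.48 × 11.00 = 5.280 L/h
D = CL × Css × τ / F = 5.280 × 21.7 × 24 / 0.8 = 3437 mg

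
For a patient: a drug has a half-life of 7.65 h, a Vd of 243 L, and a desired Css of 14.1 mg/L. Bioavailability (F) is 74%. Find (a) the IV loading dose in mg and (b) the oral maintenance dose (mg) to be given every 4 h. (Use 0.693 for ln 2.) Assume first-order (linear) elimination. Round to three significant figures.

LD = Vd × C = 243.0 × 14.1 = 3426 mg
CL = 0.693 × Vd / t½ = 0.693 × 243.0 / 7.65 = 22.01 L/h
D = CL × Css × τ / F = 22.01 × 14.1 × 4 / 0.74 = 1678 mg

(a) 3430 mg; (b) 1680 mg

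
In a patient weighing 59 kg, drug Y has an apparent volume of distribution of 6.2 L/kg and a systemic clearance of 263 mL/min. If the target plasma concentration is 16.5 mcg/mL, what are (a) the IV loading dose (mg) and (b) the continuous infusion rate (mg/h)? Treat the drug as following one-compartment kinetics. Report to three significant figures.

Vd = 6.2 L/kg × 59 kg = 365.8 L
Loading: fill Vd to C_target → 365.8 L × 16.5 mg/L = 6036 mg
CL = 263 mL/min × 60/1000 = 15.78 L/h
Maintenance infusion rate = CL × Css = 15.78 × 16.5 = 260.4 mg/h

(a) 6040 mg; (b) 260 mg/h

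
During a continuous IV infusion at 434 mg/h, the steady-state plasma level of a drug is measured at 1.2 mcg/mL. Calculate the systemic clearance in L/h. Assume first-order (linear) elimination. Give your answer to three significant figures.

At steady state, infusion rate = CL × Css, so CL = rate / Css.
CL = 434 / 1.2 = 361.7 L/h

362 L/h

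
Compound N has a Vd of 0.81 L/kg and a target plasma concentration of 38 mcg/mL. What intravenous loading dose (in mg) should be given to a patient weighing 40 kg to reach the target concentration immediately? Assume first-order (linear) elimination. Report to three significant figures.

Vd = 0.81 L/kg × 40 kg = 32.40 L
LD = Vd × C = 32.40 × 38.00 = 1231 mg

1230 mg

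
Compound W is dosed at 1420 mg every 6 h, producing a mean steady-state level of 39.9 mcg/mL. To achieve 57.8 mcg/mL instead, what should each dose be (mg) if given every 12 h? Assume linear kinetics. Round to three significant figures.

4110 mg

For first-order elimination, Css ∝ F·D/(CL·τ); F and CL are unchanged, so Css ∝ D/τ.
D₂ = D₁ × (Css,target / Css,current) × (τ₂/τ₁) = 1420 × (57.8/39.9) × (12/6) = 4114 mg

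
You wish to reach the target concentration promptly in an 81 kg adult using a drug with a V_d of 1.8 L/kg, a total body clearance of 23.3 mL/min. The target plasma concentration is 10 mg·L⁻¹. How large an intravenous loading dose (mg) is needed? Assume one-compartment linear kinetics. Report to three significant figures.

1460 mg

Total Vd = 1.8 × 81 = 145.8 L
LD = Vd × C = 145.8 × 10.00 = 1458 mg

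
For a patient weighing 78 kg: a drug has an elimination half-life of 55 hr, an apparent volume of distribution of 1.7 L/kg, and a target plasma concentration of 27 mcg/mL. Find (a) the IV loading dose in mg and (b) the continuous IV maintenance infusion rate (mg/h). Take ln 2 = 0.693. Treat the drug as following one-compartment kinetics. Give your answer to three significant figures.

Vd = 1.7 L/kg × 78 kg = 132.6 L
LD = Vd × C = 132.6 × 27 = 3580 mg
CL = 0.693 × Vd / t½ = 0.693 × 132.6 / 55 = 1.671 L/h
Infusion rate = CL × Css = 1.671 × 27 = 45.12 mg/h

(a) 3580 mg; (b) 45.1 mg/h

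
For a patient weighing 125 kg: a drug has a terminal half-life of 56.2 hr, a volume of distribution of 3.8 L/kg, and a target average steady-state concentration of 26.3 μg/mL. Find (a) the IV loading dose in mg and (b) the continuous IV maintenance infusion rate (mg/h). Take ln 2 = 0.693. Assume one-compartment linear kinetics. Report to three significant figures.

(a) 12500 mg; (b) 154 mg/h

Vd = 3.8 L/kg × 125 kg = 475.0 L
LD = Vd × C = 475.0 × 26.3 = 12490 mg
CL = 0.693 × Vd / t½ = 0.693 × 475.0 / 56.2 = 5.857 L/h
Infusion rate = CL × Css = 5.857 × 26.3 = 154.0 mg/h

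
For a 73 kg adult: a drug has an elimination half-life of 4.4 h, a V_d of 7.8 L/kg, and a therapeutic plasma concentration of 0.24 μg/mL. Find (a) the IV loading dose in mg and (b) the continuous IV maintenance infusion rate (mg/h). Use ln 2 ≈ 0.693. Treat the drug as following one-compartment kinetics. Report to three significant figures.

(a) 137 mg; (b) 21.5 mg/h

Total Vd = 7.8 × 73 = 569.4 L
LD = Vd × C = 569.4 × 0.24 = 136.7 mg
CL = 0.693 × Vd / t½ = 0.693 × 569.4 / 4.4 = 89.68 L/h
Infusion rate = CL × Css = 89.68 × 0.24 = 21.52 mg/h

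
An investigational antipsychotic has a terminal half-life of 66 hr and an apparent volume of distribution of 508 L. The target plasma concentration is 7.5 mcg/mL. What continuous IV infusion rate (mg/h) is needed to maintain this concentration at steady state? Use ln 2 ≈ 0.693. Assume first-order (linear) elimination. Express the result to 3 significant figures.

40.0 mg/h

CL = ln 2 · Vd / t½ = 0.693 × 508.0 / 66 = 5.334 L/h
Infusion rate = CL × Css = 5.334 × 7.5 = 40.01 mg/h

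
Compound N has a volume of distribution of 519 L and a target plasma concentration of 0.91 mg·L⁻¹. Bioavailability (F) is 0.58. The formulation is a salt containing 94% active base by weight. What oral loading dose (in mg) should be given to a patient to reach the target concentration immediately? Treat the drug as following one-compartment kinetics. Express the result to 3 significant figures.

866 mg

LD = Vd × C / F / S = 519.0 × 0.9100 / 0.58 / 0.94 = 866.3 mg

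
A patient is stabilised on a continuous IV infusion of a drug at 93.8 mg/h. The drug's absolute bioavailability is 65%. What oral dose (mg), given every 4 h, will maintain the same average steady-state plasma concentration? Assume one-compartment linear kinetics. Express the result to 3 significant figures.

To maintain the same Css, the systemic dosing rate must be unchanged: F·D/τ = infusion rate.
D = rate × τ / F = 93.8 × 4 / 0.65 = 577.2 mg

577 mg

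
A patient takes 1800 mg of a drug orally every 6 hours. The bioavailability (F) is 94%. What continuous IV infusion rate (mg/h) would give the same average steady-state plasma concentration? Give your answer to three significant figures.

282 mg/h

Equivalent systemic input: infusion rate = F·D/τ.
Rate = 0.94 × 1800 / 6 = 282.0 mg/h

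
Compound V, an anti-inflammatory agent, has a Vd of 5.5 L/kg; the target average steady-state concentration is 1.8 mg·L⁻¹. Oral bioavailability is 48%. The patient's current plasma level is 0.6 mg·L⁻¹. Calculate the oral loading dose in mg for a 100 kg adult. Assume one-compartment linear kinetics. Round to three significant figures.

1380 mg

Vd(total) = 100 kg × 5.5 L/kg = 550.0 L
Concentration deficit ΔC = 1.8 − 0.6 = 1.200 mg/L
LD = Vd × ΔC / F = 550.0 × 1.200 / 0.48 = 1375 mg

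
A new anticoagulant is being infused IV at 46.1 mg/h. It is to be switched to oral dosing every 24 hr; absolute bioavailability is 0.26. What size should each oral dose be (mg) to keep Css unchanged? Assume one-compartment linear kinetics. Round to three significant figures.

To maintain the same Css, the systemic dosing rate must be unchanged: F·D/τ = infusion rate.
D = rate × τ / F = 46.1 × 24 / 0.26 = 4255 mg

4260 mg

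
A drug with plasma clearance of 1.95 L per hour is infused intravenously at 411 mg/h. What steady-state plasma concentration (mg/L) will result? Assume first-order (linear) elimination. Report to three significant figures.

211 mg/L

Css = rate / CL = 411 / 1.950 = 210.8 mg/L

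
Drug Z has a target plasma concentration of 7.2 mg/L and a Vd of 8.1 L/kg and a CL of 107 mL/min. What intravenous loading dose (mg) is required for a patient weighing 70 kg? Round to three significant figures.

Vd(total) = 70 kg × 8.1 L/kg = 567.0 L
LD = Vd × C = 567.0 × 7.200 = 4082 mg

4080 mg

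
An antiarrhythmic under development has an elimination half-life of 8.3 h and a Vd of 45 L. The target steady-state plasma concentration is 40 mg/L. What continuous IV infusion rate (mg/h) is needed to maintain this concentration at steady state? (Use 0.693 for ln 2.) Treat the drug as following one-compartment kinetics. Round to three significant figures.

k = 0.693/8.3 = 0.08349 h⁻¹, so CL = k·Vd = 0.08349 × 45.00 = 3.757 L/h
Infusion rate = CL × Css = 3.757 × 40 = 150.3 mg/h

150 mg/h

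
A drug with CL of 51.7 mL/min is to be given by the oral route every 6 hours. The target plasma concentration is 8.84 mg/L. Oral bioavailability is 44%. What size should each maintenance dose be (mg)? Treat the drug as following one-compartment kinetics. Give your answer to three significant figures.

374 mg

Convert clearance: 51.7 mL/min × 60 min/h ÷ 1000 mL/L = 3.102 L/h
At steady state, dose per interval replaces the amount cleared in that interval: F·D/τ = CL·Css.
D = CL × Css × τ / F = 3.102 × 8.84 × 6 / 0.44 = 373.9 mg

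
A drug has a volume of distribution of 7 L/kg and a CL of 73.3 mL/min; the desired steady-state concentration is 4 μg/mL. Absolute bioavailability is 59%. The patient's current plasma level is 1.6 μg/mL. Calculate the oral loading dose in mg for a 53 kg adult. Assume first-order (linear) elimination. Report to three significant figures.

Vd = 7 L/kg × 53 kg = 371.0 L
Loading dose depends on Vd (not clearance): it fills the distribution volume.
Concentration deficit ΔC = 4 − 1.6 = 2.400 mg/L
LD = Vd × ΔC / F = 371.0 × 2.400 / 0.59 = 1509 mg

1510 mg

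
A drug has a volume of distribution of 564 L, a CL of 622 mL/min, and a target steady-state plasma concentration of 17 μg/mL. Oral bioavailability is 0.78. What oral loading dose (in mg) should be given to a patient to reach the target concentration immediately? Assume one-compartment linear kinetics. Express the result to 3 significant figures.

LD = Vd × C / F = 564.0 × 17.00 / 0.78 = 12290 mg

12300 mg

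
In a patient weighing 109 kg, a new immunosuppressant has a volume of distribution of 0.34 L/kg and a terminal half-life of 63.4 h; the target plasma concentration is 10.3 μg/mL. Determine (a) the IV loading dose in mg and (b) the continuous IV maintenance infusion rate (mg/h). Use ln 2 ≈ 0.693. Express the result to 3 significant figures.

(a) 382 mg; (b) 4.17 mg/h

Vd(total) = 109 kg × 0.34 L/kg = 37.06 L
LD = Vd × C = 37.06 × 10.3 = 381.7 mg
CL = 0.693 × Vd / t½ = 0.693 × 37.06 / 63.4 = 0.4051 L/h
Infusion rate = CL × Css = 0.4051 × 10.3 = 4.173 mg/h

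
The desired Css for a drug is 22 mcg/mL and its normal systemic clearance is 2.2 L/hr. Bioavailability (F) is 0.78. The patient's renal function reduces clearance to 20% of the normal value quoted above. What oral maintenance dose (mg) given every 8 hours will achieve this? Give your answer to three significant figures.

99.3 mg

Patient clearance = 0.2 × 2.200 = 0.4400 L/h
D = CL × Css × τ / F = 0.4400 × 22 × 8 / 0.78 = 99.28 mg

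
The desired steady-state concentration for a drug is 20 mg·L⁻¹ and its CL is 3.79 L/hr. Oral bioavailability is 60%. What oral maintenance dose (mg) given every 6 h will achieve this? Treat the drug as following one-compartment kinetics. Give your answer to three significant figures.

758 mg

D = CL × Css × τ / F = 3.790 × 20 × 6 / 0.6 = 758.0 mg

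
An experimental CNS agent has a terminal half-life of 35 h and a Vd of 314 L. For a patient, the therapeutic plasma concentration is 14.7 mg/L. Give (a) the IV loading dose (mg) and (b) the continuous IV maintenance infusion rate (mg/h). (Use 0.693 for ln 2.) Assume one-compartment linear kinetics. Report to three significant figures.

(a) 4620 mg; (b) 91.4 mg/h

LD = Vd × C = 314.0 × 14.7 = 4616 mg
CL = 0.693 × Vd / t½ = 0.693 × 314.0 / 35 = 6.217 L/h
Infusion rate = CL × Css = 6.217 × 14.7 = 91.39 mg/h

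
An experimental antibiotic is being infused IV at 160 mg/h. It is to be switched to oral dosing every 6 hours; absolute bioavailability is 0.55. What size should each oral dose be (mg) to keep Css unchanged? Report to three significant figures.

1750 mg

To maintain the same Css, the systemic dosing rate must be unchanged: F·D/τ = infusion rate.
D = rate × τ / F = 160 × 6 / 0.55 = 1745 mg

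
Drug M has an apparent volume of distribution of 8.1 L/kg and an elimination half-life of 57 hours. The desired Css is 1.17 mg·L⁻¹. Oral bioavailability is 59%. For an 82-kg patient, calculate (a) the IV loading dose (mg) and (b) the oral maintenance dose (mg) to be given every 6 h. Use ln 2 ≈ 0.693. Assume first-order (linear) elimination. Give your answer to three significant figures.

(a) 777 mg; (b) 96.1 mg

Total Vd = 8.1 × 82 = 664.2 L
LD = Vd × C = 664.2 × 1.17 = 777.1 mg
CL = 0.693 × Vd / t½ = 0.693 × 664.2 / 57 = 8.075 L/h
D = CL × Css × τ / F = 8.075 × 1.17 × 6 / 0.59 = 96.08 mg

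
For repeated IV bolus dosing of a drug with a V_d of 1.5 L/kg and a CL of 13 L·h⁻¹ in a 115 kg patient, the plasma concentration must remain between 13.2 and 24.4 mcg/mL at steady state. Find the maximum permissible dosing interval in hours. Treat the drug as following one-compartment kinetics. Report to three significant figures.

8.15 h

Vd(total) = 115 kg × 1.5 L/kg = 172.5 L
k = CL / Vd = 13.00 / 172.5 = 0.07536 h⁻¹
Between IV bolus doses, concentration decays as C = C₀·e^(−kτ), so C_peak/C_trough = e^(kτ).
τ_max = ln(C_peak/C_trough) / k = ln(24.4/13.2) / 0.07536 = 0.6144 / 0.07536 = 8.153 h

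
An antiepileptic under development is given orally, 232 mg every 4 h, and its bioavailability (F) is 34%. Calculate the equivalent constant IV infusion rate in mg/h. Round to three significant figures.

19.7 mg/h

Equivalent systemic input: infusion rate = F·D/τ.
Rate = 0.34 × 232 / 4 = 19.72 mg/h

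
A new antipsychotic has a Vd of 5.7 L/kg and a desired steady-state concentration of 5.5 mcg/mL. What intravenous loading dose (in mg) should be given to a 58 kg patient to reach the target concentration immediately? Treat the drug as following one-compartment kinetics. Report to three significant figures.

Vd = 5.7 L/kg × 58 kg = 330.6 L
LD = Vd × C = 330.6 × 5.500 = 1818 mg

1820 mg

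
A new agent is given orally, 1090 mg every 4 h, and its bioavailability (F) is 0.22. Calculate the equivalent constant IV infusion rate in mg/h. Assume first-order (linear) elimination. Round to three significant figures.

60.0 mg/h

Equivalent systemic input: infusion rate = F·D/τ.
Rate = 0.22 × 1090 / 4 = 59.95 mg/h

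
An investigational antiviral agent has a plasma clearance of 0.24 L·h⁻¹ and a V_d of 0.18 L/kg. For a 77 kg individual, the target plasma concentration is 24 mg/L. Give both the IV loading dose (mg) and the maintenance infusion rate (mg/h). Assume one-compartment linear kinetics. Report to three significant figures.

Total Vd = 0.18 × 77 = 13.86 L
LD = Vd · C_target = 13.86 × 24 = 332.6 mg
Maintenance: replace elimination → rate = CL × Css = 0.2400 × 24 = 5.760 mg/h

(a) 333 mg; (b) 5.76 mg/h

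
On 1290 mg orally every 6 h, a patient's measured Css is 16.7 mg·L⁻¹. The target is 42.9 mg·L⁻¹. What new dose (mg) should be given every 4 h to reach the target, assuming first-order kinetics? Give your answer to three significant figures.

2210 mg

With linear kinetics, Css is proportional to dose rate (D/τ) at fixed clearance.
D₂ = D₁ × (Css,target / Css,current) × (τ₂/τ₁) = 1290 × (42.9/16.7) × (4/6) = 2209 mg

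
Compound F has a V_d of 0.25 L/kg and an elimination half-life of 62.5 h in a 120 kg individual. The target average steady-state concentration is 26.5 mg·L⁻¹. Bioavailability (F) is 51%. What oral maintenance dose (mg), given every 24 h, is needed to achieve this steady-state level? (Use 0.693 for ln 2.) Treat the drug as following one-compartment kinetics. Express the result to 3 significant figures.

415 mg

Vd(total) = 120 kg × 0.25 L/kg = 30.00 L
k = 0.693/62.5 = 0.01109 h⁻¹, so CL = k·Vd = 0.01109 × 30.00 = 0.3327 L/h
D = CL × Css × τ / F = 0.3327 × 26.5 × 24 / 0.51 = 414.9 mg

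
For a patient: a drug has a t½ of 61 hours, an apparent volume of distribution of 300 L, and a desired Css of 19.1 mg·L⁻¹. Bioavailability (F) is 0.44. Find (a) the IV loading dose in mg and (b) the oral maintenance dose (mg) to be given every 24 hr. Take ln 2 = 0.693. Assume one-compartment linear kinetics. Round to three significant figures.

(a) 5730 mg; (b) 3550 mg

LD = Vd × C = 300.0 × 19.1 = 5730 mg
CL = 0.693 × Vd / t½ = 0.693 × 300.0 / 61 = 3.408 L/h
D = CL × Css × τ / F = 3.408 × 19.1 × 24 / 0.44 = 3551 mg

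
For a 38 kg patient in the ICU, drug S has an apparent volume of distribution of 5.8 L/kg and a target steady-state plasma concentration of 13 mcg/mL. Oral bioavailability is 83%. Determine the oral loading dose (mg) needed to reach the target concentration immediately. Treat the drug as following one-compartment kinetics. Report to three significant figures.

Vd(total) = 38 kg × 5.8 L/kg = 220.4 L
LD = Vd × C / F = 220.4 × 13.00 / 0.83 = 3452 mg

3450 mg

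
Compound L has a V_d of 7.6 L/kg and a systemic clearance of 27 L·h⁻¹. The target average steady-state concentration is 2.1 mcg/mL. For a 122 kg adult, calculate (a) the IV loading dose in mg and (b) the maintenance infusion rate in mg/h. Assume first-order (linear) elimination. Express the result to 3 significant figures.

(a) 1950 mg; (b) 56.7 mg/h

Total Vd = 7.6 × 122 = 927.2 L
Loading: fill Vd to C_target → 927.2 L × 2.1 mg/L = 1947 mg
Maintenance infusion rate = CL × Css = 27.00 × 2.1 = 56.70 mg/h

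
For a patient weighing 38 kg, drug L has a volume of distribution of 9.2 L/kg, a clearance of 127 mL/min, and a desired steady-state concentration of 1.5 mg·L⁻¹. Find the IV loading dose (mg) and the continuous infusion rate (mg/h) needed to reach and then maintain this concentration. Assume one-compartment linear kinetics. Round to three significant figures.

(a) 524 mg; (b) 11.4 mg/h

Vd = 9.2 L/kg × 38 kg = 349.6 L
Loading: fill Vd to C_target → 349.6 L × 1.5 mg/L = 524.4 mg
CL = 127 mL/min × 60/1000 = 7.620 L/h
Infusion rate = 7.620 L/h × 1.5 mg/L = 11.43 mg/h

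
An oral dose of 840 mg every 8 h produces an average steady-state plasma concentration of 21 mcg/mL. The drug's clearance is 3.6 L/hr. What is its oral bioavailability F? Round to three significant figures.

F·D/τ = CL·Css at steady state → F = CL·Css·τ / D.
F = 3.6 × 21 × 8 / 840 = 0.720

0.720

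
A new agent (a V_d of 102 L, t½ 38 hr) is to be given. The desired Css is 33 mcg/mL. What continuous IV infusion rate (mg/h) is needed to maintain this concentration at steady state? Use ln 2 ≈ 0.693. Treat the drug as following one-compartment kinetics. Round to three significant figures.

61.4 mg/h

CL = ln 2 · Vd / t½ = 0.693 × 102.0 / 38 = 1.860 L/h
Infusion rate = CL × Css = 1.860 × 33 = 61.38 mg/h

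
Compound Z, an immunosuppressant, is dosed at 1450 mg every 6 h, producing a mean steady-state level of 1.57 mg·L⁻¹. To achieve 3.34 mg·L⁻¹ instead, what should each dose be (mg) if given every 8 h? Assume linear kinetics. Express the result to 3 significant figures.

With linear kinetics, Css is proportional to dose rate (D/τ) at fixed clearance.
D₂ = D₁ × (Css,target / Css,current) × (τ₂/τ₁) = 1450 × (3.34/1.57) × (8/6) = 4113 mg

4110 mg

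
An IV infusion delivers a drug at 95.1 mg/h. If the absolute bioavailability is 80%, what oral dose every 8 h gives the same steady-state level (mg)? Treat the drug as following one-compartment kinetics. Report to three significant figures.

To maintain the same Css, the systemic dosing rate must be unchanged: F·D/τ = infusion rate.
D = rate × τ / F = 95.1 × 8 / 0.8 = 951.0 mg

951 mg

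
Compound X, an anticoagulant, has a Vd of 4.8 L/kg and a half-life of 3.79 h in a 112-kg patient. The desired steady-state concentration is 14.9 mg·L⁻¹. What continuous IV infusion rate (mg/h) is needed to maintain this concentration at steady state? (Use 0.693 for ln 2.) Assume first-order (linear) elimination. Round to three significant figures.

1460 mg/h

Total Vd = 4.8 × 112 = 537.6 L
k = 0.693/3.79 = 0.1828 h⁻¹, so CL = k·Vd = 0.1828 × 537.6 = 98.27 L/h
Infusion rate = CL × Css = 98.27 × 14.9 = 1464 mg/h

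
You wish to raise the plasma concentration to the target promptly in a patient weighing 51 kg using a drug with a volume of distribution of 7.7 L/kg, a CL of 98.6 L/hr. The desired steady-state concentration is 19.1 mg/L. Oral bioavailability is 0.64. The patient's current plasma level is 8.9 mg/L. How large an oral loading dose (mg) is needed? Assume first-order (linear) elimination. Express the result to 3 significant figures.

Vd = 7.7 L/kg × 51 kg = 392.7 L
Concentration deficit ΔC = 19.1 − 8.9 = 10.20 mg/L
LD = Vd × ΔC / F = 392.7 × 10.20 / 0.64 = 6259 mg

6260 mg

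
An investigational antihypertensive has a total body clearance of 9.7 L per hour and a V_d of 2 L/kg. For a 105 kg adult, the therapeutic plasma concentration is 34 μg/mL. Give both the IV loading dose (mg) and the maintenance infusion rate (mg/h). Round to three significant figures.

(a) 7140 mg; (b) 330 mg/h

Vd = 2 L/kg × 105 kg = 210.0 L
LD = Vd · C_target = 210.0 × 34 = 7140 mg
Infusion rate = 9.700 L/h × 34 mg/L = 329.8 mg/h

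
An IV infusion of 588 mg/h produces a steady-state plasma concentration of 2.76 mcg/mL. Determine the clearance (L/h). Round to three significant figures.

213 L/h

At steady state, infusion rate = CL × Css, so CL = rate / Css.
CL = 588 / 2.76 = 213.0 L/h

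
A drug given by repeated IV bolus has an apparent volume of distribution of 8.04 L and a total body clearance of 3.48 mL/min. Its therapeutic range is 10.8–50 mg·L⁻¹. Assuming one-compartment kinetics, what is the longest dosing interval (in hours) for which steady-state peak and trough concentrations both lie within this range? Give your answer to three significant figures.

Convert clearance: 3.48 mL/min × 60 min/h ÷ 1000 mL/L = 0.2088 L/h
k = CL / Vd = 0.2088 / 8.040 = 0.02597 h⁻¹
Between IV bolus doses, concentration decays as C = C₀·e^(−kτ), so C_peak/C_trough = e^(kτ).
τ_max = ln(C_peak/C_trough) / k = ln(50/10.8) / 0.02597 = 1.532 / 0.02597 = 58.99 h

59.0 h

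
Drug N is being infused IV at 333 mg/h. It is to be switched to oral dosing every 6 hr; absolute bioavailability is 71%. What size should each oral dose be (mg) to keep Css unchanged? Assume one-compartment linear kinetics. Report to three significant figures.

To maintain the same Css, the systemic dosing rate must be unchanged: F·D/τ = infusion rate.
D = rate × τ / F = 333 × 6 / 0.71 = 2814 mg

2810 mg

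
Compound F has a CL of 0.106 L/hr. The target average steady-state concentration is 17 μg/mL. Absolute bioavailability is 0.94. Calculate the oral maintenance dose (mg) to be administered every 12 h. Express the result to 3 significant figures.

D = CL × Css × τ / F = 0.1060 × 17 × 12 / 0.94 = 23.00 mg

23.0 mg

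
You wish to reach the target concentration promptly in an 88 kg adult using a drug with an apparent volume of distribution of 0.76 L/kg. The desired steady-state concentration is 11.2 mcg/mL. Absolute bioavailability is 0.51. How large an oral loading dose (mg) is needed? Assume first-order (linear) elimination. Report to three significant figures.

1470 mg

Vd(total) = 88 kg × 0.76 L/kg = 66.88 L
LD = Vd × C / F = 66.88 × 11.20 / 0.51 = 1469 mg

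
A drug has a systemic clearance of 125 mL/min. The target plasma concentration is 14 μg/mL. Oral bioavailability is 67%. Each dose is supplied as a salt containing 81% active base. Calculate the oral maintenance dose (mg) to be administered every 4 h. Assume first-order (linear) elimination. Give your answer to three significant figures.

Convert clearance: 125 mL/min × 60 min/h ÷ 1000 mL/L = 7.500 L/h
D = CL × Css × τ / F / S = 7.500 × 14 × 4 / 0.67 / 0.81 = 773.9 mg

774 mg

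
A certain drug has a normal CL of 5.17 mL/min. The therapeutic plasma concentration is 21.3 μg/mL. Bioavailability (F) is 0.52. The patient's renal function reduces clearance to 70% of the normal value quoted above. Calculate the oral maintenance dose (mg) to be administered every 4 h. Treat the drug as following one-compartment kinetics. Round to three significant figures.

35.6 mg

CL = 5.17 mL/min = 5.17 × 0.06 = 0.3102 L/h
Patient clearance = 0.7 × 0.3102 = 0.2171 L/h
At steady state, dose per interval replaces the amount cleared in that interval: F·D/τ = CL·Css.
D = CL × Css × τ / F = 0.2171 × 21.3 × 4 / 0.52 = 35.57 mg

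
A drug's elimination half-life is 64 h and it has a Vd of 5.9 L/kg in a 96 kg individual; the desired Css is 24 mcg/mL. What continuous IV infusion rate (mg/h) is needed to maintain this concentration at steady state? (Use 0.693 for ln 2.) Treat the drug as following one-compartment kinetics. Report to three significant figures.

Total Vd = 5.9 × 96 = 566.4 L
k = 0.693/64 = 0.01083 h⁻¹, so CL = k·Vd = 0.01083 × 566.4 = 6.134 L/h
Infusion rate = CL × Css = 6.134 × 24 = 147.2 mg/h

147 mg/h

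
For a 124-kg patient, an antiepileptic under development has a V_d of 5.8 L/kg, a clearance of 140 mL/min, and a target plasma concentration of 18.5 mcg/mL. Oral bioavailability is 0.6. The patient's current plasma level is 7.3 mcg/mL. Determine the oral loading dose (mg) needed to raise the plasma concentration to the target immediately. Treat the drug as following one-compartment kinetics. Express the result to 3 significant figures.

Vd = 5.8 L/kg × 124 kg = 719.2 L
Concentration deficit ΔC = 18.5 − 7.3 = 11.20 mg/L
LD = Vd × ΔC / F = 719.2 × 11.20 / 0.6 = 13430 mg

13400 mg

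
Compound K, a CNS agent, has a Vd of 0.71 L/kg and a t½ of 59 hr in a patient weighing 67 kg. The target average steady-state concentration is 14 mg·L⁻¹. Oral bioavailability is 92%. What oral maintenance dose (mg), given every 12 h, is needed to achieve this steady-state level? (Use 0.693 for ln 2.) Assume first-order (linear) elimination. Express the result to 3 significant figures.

Total Vd = 0.71 × 67 = 47.57 L
CL = 0.693 × Vd / t½ = 0.693 × 47.57 / 59 = 0.5587 L/h
D = CL × Css × τ / F = 0.5587 × 14 × 12 / 0.92 = 102.0 mg

102 mg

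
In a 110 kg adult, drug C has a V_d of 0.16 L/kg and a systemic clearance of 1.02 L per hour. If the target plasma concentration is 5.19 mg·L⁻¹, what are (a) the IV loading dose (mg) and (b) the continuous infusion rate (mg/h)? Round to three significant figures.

(a) 91.3 mg; (b) 5.29 mg/h

Vd(total) = 110 kg × 0.16 L/kg = 17.60 L
LD = Vd · C_target = 17.60 × 5.19 = 91.34 mg
Maintenance: replace elimination → rate = CL × Css = 1.020 × 5.19 = 5.294 mg/h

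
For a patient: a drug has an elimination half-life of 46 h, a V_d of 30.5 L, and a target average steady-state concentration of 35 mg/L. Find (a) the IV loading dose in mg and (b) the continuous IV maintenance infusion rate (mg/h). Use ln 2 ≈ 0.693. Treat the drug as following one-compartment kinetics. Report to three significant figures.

(a) 1070 mg; (b) 16.1 mg/h

LD = Vd × C = 30.50 × 35 = 1068 mg
CL = 0.693 × Vd / t½ = 0.693 × 30.50 / 46 = 0.4595 L/h
Infusion rate = CL × Css = 0.4595 × 35 = 16.08 mg/h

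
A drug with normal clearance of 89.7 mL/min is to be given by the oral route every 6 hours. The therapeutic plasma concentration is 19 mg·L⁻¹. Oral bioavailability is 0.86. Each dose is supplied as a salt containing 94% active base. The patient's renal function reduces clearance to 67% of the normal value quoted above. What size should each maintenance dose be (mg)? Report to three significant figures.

509 mg

Convert clearance: 89.7 mL/min × 60 min/h ÷ 1000 mL/L = 5.382 L/h
Patient clearance = 0.67 × 5.382 = 3.606 L/h
At steady state, dose per interval replaces the amount cleared in that interval: F·S·D/τ = CL·Css.
D = CL × Css × τ / F / S = 3.606 × 19 × 6 / 0.86 / 0.94 = 508.5 mg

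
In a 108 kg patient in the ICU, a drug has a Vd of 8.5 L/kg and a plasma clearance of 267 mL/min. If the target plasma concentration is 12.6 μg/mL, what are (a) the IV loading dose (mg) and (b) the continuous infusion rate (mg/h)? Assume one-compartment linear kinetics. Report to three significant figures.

Total Vd = 8.5 × 108 = 918.0 L
Loading dose = Vd × C = 918.0 × 12.6 = 11570 mg
CL = 267 mL/min = 267 × 0.06 = 16.02 L/h
Infusion rate = 16.02 L/h × 12.6 mg/L = 201.9 mg/h

(a) 11600 mg; (b) 202 mg/h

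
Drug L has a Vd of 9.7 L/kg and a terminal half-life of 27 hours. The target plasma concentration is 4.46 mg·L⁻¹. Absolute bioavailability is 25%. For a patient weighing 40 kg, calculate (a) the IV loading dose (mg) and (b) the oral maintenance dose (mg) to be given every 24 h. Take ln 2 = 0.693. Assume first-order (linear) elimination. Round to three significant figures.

Vd = 9.7 L/kg × 40 kg = 388.0 L
LD = Vd × C = 388.0 × 4.46 = 1730 mg
CL = 0.693 × Vd / t½ = 0.693 × 388.0 / 27 = 9.959 L/h
D = CL × Css × τ / F = 9.959 × 4.46 × 24 / 0.25 = 4264 mg

(a) 1730 mg; (b) 4260 mg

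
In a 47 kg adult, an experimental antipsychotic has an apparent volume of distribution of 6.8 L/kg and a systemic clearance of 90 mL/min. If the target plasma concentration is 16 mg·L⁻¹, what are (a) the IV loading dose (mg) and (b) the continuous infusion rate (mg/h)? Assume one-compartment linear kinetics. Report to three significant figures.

(a) 5110 mg; (b) 86.4 mg/h

Vd(total) = 47 kg × 6.8 L/kg = 319.6 L
Loading dose = Vd × C = 319.6 × 16 = 5114 mg
Convert clearance: 90 mL/min × 60 min/h ÷ 1000 mL/L = 5.400 L/h
Infusion rate = 5.400 L/h × 16 mg/L = 86.40 mg/h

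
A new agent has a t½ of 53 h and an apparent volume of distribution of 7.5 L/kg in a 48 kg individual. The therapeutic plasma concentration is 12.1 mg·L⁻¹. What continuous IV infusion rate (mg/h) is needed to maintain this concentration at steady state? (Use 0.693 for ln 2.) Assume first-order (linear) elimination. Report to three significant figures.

57.0 mg/h

Total Vd = 7.5 × 48 = 360.0 L
CL = 0.693 × Vd / t½ = 0.693 × 360.0 / 53 = 4.707 L/h
Infusion rate = CL × Css = 4.707 × 12.1 = 56.95 mg/h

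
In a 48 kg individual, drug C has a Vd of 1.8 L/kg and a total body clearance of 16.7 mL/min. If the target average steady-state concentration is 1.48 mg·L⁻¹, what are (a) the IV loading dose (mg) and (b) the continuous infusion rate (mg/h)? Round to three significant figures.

(a) 128 mg; (b) 1.48 mg/h

Vd(total) = 48 kg × 1.8 L/kg = 86.40 L
LD = Vd · C_target = 86.40 × 1.48 = 127.9 mg
Convert clearance: 16.7 mL/min × 60 min/h ÷ 1000 mL/L = 1.002 L/h
Infusion rate = 1.002 L/h × 1.48 mg/L = 1.483 mg/h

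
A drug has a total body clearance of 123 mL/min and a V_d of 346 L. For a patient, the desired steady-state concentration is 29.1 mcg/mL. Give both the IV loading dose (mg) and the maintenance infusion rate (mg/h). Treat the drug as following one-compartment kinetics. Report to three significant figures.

LD = Vd · C_target = 346.0 × 29.1 = 10070 mg
Convert clearance: 123 mL/min × 60 min/h ÷ 1000 mL/L = 7.380 L/h
Maintenance infusion rate = CL × Css = 7.380 × 29.1 = 214.8 mg/h

(a) 10100 mg; (b) 215 mg/h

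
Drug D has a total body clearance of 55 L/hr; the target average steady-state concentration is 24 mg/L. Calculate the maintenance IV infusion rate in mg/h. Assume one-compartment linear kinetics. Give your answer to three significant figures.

1320 mg/h

R₀ = 55.00 × 24 = 1320 mg/h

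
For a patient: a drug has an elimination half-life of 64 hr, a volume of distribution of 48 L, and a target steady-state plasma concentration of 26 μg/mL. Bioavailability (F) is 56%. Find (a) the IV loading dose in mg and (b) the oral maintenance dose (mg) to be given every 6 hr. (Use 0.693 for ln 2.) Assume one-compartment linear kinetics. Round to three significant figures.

LD = Vd × C = 48.00 × 26 = 1248 mg
CL = 0.693 × Vd / t½ = 0.693 × 48.00 / 64 = 0.5198 L/h
D = CL × Css × τ / F = 0.5198 × 26 × 6 / 0.56 = 144.8 mg

(a) 1250 mg; (b) 145 mg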